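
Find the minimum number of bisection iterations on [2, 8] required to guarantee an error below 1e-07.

We need (b-a)/2^n ≤ 1e-07
(8 - 2)/2^n ≤ 1e-07
6/2^n ≤ 1e-07
2^n ≥ 60000000
n ≥ log₂(60000000) = 25.84
n ≥ 26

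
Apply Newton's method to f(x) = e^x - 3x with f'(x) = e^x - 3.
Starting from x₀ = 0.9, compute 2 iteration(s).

f(x) = e^x - 3x
f'(x) = e^x - 3
x₀ = 0.9

Newton-Raphson formula: x_{n+1} = x_n - f(x_n)/f'(x_n)

Iteration 1:
  f(0.900000) = -0.240397
  f'(0.900000) = -0.540397
  x_1 = 0.900000 - (-0.240397)/(-0.540397) = 0.455148
Iteration 2:
  f(0.455148) = 0.210963
  f'(0.455148) = -1.423594
  x_2 = 0.455148 - 0.210963/(-1.423594) = 0.603338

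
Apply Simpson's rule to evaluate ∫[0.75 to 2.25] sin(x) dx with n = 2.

f(x) = sin(x)
a = 0.75, b = 2.25, n = 2
h = (b - a)/n = 0.750000

Simpson's rule: (h/3)[f(x₀) + 4f(x₁) + 2f(x₂) + ... + f(xₙ)]

x_0 = 0.7500, f(x_0) = 0.681639, coefficient = 1
x_1 = 1.5000, f(x_1) = 0.997495, coefficient = 4
x_2 = 2.2500, f(x_2) = 0.778073, coefficient = 1

I ≈ (0.750000/3) × 5.449692 = 1.362423
Exact value: 1.359862
Error: 0.002560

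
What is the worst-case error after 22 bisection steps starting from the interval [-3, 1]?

Bisection error bound: |error| ≤ (b-a)/2^n
|error| ≤ (1 - (-3))/2^22 = 4/2^22
|error| ≤ 0.0000009537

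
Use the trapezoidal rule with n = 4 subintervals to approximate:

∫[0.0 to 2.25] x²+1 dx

f(x) = x²+1
a = 0.0, b = 2.25, n = 4
h = (b - a)/n = 0.562500

Trapezoidal rule: (h/2)[f(x₀) + 2f(x₁) + 2f(x₂) + ... + f(xₙ)]

x_0 = 0.0000, f(x_0) = 1.000000, coefficient = 1
x_1 = 0.5625, f(x_1) = 1.316406, coefficient = 2
x_2 = 1.1250, f(x_2) = 2.265625, coefficient = 2
x_3 = 1.6875, f(x_3) = 3.847656, coefficient = 2
x_4 = 2.2500, f(x_4) = 6.062500, coefficient = 1

I ≈ (0.562500/2) × 21.921875 = 6.165527
Exact value: 6.046875
Error: 0.118652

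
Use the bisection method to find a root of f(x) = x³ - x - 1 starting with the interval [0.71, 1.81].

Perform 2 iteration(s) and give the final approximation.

f(x) = x³ - x - 1
Initial interval: [0.71, 1.81]

Iteration 1:
  c_1 = (0.710000 + 1.810000)/2 = 1.260000
  f(c_1) = f(1.260000) = -0.259624
  f(a) × f(c) ≥ 0, new interval: [1.260000, 1.810000]
Iteration 2:
  c_2 = (1.260000 + 1.810000)/2 = 1.535000
  f(c_2) = f(1.535000) = 1.081805
  f(a) × f(c) < 0, new interval: [1.260000, 1.535000]

After 2 iteration(s), the approximation is c_2 = 1.535000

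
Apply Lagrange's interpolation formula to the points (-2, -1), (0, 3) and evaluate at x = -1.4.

Lagrange interpolation formula:
P(x) = Σ yᵢ × Lᵢ(x)
where Lᵢ(x) = Π_{j≠i} (x - xⱼ)/(xᵢ - xⱼ)

L_0(-1.4) = (-1.4 - 0)/(-2 - 0) = 0.700000
L_1(-1.4) = (-1.4 - (-2))/(0 - (-2)) = 0.300000

P(-1.4) = (-1)×L_0(-1.4) + 3×L_1(-1.4)
P(-1.4) = 0.200000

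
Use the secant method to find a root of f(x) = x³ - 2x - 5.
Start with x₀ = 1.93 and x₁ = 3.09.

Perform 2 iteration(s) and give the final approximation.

f(x) = x³ - 2x - 5
x₀ = 1.93, x₁ = 3.09

Secant formula: x_{n+1} = x_n - f(x_n)(x_n - x_{n-1})/(f(x_n) - f(x_{n-1}))

Iteration 1:
  f(1.930000) = -1.670943
  f(3.090000) = 18.323629
  x_2 = 3.090000 - 18.323629×(3.090000 - 1.930000)/(18.323629 - (-1.670943))
       = 2.026941
Iteration 2:
  f(3.090000) = 18.323629
  f(2.026941) = -0.726216
  x_3 = 2.026941 - (-0.726216)×(2.026941 - 3.090000)/(-0.726216 - 18.323629)
       = 2.067467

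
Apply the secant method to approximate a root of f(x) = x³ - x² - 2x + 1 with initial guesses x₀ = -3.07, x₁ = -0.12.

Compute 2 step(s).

f(x) = x³ - x² - 2x + 1
x₀ = -3.07, x₁ = -0.12

Secant formula: x_{n+1} = x_n - f(x_n)(x_n - x_{n-1})/(f(x_n) - f(x_{n-1}))

Iteration 1:
  f(-3.070000) = -31.219343
  f(-0.120000) = 1.223872
  x_2 = -0.120000 - 1.223872×(-0.120000 - (-3.070000))/(1.223872 - (-31.219343))
       = -0.231284
Iteration 2:
  f(-0.120000) = 1.223872
  f(-0.231284) = 1.396704
  x_3 = -0.231284 - 1.396704×(-0.231284 - (-0.120000))/(1.396704 - 1.223872)
       = 0.668034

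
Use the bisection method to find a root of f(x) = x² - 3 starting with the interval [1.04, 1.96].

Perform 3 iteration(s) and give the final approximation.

f(x) = x² - 3
Initial interval: [1.04, 1.96]

Iteration 1:
  c_1 = (1.040000 + 1.960000)/2 = 1.500000
  f(c_1) = f(1.500000) = -0.750000
  f(a) × f(c) ≥ 0, new interval: [1.500000, 1.960000]
Iteration 2:
  c_2 = (1.500000 + 1.960000)/2 = 1.730000
  f(c_2) = f(1.730000) = -0.007100
  f(a) × f(c) ≥ 0, new interval: [1.730000, 1.960000]
Iteration 3:
  c_3 = (1.730000 + 1.960000)/2 = 1.845000
  f(c_3) = f(1.845000) = 0.404025
  f(a) × f(c) < 0, new interval: [1.730000, 1.845000]

After 3 iteration(s), the approximation is c_3 = 1.845000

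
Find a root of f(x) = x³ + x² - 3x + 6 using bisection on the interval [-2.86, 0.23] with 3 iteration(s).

f(x) = x³ + x² - 3x + 6
Initial interval: [-2.86, 0.23]

Iteration 1:
  c_1 = (-2.860000 + 0.230000)/2 = -1.315000
  f(c_1) = f(-1.315000) = 9.400294
  f(a) × f(c) < 0, new interval: [-2.860000, -1.315000]
Iteration 2:
  c_2 = (-2.860000 + (-1.315000))/2 = -2.087500
  f(c_2) = f(-2.087500) = 7.523549
  f(a) × f(c) < 0, new interval: [-2.860000, -2.087500]
Iteration 3:
  c_3 = (-2.860000 + (-2.087500))/2 = -2.473750
  f(c_3) = f(-2.473750) = 4.402727
  f(a) × f(c) < 0, new interval: [-2.860000, -2.473750]

After 3 iteration(s), the approximation is c_3 = -2.473750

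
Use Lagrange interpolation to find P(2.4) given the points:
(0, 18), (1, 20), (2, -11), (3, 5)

Lagrange interpolation formula:
P(x) = Σ yᵢ × Lᵢ(x)
where Lᵢ(x) = Π_{j≠i} (x - xⱼ)/(xᵢ - xⱼ)

L_0(2.4) = (2.4 - 1)/(0 - 1) × (2.4 - 2)/(0 - 2) × (2.4 - 3)/(0 - 3) = 0.056000
L_1(2.4) = (2.4 - 0)/(1 - 0) × (2.4 - 2)/(1 - 2) × (2.4 - 3)/(1 - 3) = -0.288000
L_2(2.4) = (2.4 - 0)/(2 - 0) × (2.4 - 1)/(2 - 1) × (2.4 - 3)/(2 - 3) = 1.008000
L_3(2.4) = (2.4 - 0)/(3 - 0) × (2.4 - 1)/(3 - 1) × (2.4 - 2)/(3 - 2) = 0.224000

P(2.4) = 18×L_0(2.4) + 20×L_1(2.4) + (-11)×L_2(2.4) + 5×L_3(2.4)
P(2.4) = -14.720000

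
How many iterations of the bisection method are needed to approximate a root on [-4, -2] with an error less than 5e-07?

We need (b-a)/2^n ≤ 5e-07
(-2 - (-4))/2^n ≤ 5e-07
2/2^n ≤ 5e-07
2^n ≥ 4000000
n ≥ log₂(4000000) = 21.93
n ≥ 22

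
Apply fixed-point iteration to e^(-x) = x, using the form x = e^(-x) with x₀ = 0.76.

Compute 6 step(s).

Equation: e^(-x) = x
Fixed-point form: x = e^(-x)
x₀ = 0.76

x_1 = g(0.760000) = 0.467666
x_2 = g(0.467666) = 0.626462
x_3 = g(0.626462) = 0.534479
x_4 = g(0.534479) = 0.585974
x_5 = g(0.585974) = 0.556563
x_6 = g(0.556563) = 0.573176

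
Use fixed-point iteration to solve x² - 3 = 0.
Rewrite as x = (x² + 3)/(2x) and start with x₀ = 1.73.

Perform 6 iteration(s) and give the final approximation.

Equation: x² - 3 = 0
Fixed-point form: x = (x² + 3)/(2x)
x₀ = 1.73

x_1 = g(1.730000) = 1.732052
x_2 = g(1.732052) = 1.732051
x_3 = g(1.732051) = 1.732051
x_4 = g(1.732051) = 1.732051
x_5 = g(1.732051) = 1.732051
x_6 = g(1.732051) = 1.732051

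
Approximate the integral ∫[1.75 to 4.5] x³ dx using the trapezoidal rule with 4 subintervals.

f(x) = x³
a = 1.75, b = 4.5, n = 4
h = (b - a)/n = 0.687500

Trapezoidal rule: (h/2)[f(x₀) + 2f(x₁) + 2f(x₂) + ... + f(xₙ)]

x_0 = 1.7500, f(x_0) = 5.359375, coefficient = 1
x_1 = 2.4375, f(x_1) = 14.482178, coefficient = 2
x_2 = 3.1250, f(x_2) = 30.517578, coefficient = 2
x_3 = 3.8125, f(x_3) = 55.415283, coefficient = 2
x_4 = 4.5000, f(x_4) = 91.125000, coefficient = 1

I ≈ (0.687500/2) × 297.314453 = 102.201843
Exact value: 100.170898
Error: 2.030945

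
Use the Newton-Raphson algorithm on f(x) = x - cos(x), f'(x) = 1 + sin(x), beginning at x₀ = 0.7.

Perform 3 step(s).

f(x) = x - cos(x)
f'(x) = 1 + sin(x)
x₀ = 0.7

Newton-Raphson formula: x_{n+1} = x_n - f(x_n)/f'(x_n)

Iteration 1:
  f(0.700000) = -0.064842
  f'(0.700000) = 1.644218
  x_1 = 0.700000 - (-0.064842)/1.644218 = 0.739436
Iteration 2:
  f(0.739436) = 0.000588
  f'(0.739436) = 1.673872
  x_2 = 0.739436 - 0.000588/1.673872 = 0.739085
Iteration 3:
  f(0.739085) = 0.000000
  f'(0.739085) = 1.673612
  x_3 = 0.739085 - 0.000000/1.673612 = 0.739085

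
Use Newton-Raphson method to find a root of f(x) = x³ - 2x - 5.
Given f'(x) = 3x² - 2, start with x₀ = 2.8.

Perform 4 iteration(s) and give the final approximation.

f(x) = x³ - 2x - 5
f'(x) = 3x² - 2
x₀ = 2.8

Newton-Raphson formula: x_{n+1} = x_n - f(x_n)/f'(x_n)

Iteration 1:
  f(2.800000) = 11.352000
  f'(2.800000) = 21.520000
  x_1 = 2.800000 - 11.352000/21.520000 = 2.272491
Iteration 2:
  f(2.272491) = 2.190647
  f'(2.272491) = 13.492642
  x_2 = 2.272491 - 2.190647/13.492642 = 2.110132
Iteration 3:
  f(2.110132) = 0.175431
  f'(2.110132) = 11.357972
  x_3 = 2.110132 - 0.175431/11.357972 = 2.094686
Iteration 4:
  f(2.094686) = 0.001507
  f'(2.094686) = 11.163134
  x_4 = 2.094686 - 0.001507/11.163134 = 2.094551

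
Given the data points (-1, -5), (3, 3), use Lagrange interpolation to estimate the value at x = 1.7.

Lagrange interpolation formula:
P(x) = Σ yᵢ × Lᵢ(x)
where Lᵢ(x) = Π_{j≠i} (x - xⱼ)/(xᵢ - xⱼ)

L_0(1.7) = (1.7 - 3)/(-1 - 3) = 0.325000
L_1(1.7) = (1.7 - (-1))/(3 - (-1)) = 0.675000

P(1.7) = (-5)×L_0(1.7) + 3×L_1(1.7)
P(1.7) = 0.400000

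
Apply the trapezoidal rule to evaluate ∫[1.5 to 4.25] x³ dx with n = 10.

f(x) = x³
a = 1.5, b = 4.25, n = 10
h = (b - a)/n = 0.275000

Trapezoidal rule: (h/2)[f(x₀) + 2f(x₁) + 2f(x₂) + ... + f(xₙ)]

x_0 = 1.5000, f(x_0) = 3.375000, coefficient = 1
x_1 = 1.7750, f(x_1) = 5.592359, coefficient = 2
x_2 = 2.0500, f(x_2) = 8.615125, coefficient = 2
x_3 = 2.3250, f(x_3) = 12.568078, coefficient = 2
x_4 = 2.6000, f(x_4) = 17.576000, coefficient = 2
x_5 = 2.8750, f(x_5) = 23.763672, coefficient = 2
x_6 = 3.1500, f(x_6) = 31.255875, coefficient = 2
x_7 = 3.4250, f(x_7) = 40.177391, coefficient = 2
x_8 = 3.7000, f(x_8) = 50.653000, coefficient = 2
x_9 = 3.9750, f(x_9) = 62.807484, coefficient = 2
x_10 = 4.2500, f(x_10) = 76.765625, coefficient = 1

I ≈ (0.275000/2) × 586.158594 = 80.596807
Exact value: 80.297852
Error: 0.298955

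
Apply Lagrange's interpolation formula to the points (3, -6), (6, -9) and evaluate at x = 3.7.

Lagrange interpolation formula:
P(x) = Σ yᵢ × Lᵢ(x)
where Lᵢ(x) = Π_{j≠i} (x - xⱼ)/(xᵢ - xⱼ)

L_0(3.7) = (3.7 - 6)/(3 - 6) = 0.766667
L_1(3.7) = (3.7 - 3)/(6 - 3) = 0.233333

P(3.7) = (-6)×L_0(3.7) + (-9)×L_1(3.7)
P(3.7) = -6.700000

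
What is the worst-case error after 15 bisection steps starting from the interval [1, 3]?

Bisection error bound: |error| ≤ (b-a)/2^n
|error| ≤ (3 - 1)/2^15 = 2/2^15
|error| ≤ 0.0000610352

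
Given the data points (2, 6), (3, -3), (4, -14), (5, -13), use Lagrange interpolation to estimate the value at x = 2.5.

Lagrange interpolation formula:
P(x) = Σ yᵢ × Lᵢ(x)
where Lᵢ(x) = Π_{j≠i} (x - xⱼ)/(xᵢ - xⱼ)

L_0(2.5) = (2.5 - 3)/(2 - 3) × (2.5 - 4)/(2 - 4) × (2.5 - 5)/(2 - 5) = 0.312500
L_1(2.5) = (2.5 - 2)/(3 - 2) × (2.5 - 4)/(3 - 4) × (2.5 - 5)/(3 - 5) = 0.937500
L_2(2.5) = (2.5 - 2)/(4 - 2) × (2.5 - 3)/(4 - 3) × (2.5 - 5)/(4 - 5) = -0.312500
L_3(2.5) = (2.5 - 2)/(5 - 2) × (2.5 - 3)/(5 - 3) × (2.5 - 4)/(5 - 4) = 0.062500

P(2.5) = 6×L_0(2.5) + (-3)×L_1(2.5) + (-14)×L_2(2.5) + (-13)×L_3(2.5)
P(2.5) = 2.625000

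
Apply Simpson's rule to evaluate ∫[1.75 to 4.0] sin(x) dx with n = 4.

f(x) = sin(x)
a = 1.75, b = 4.0, n = 4
h = (b - a)/n = 0.562500

Simpson's rule: (h/3)[f(x₀) + 4f(x₁) + 2f(x₂) + ... + f(xₙ)]

x_0 = 1.7500, f(x_0) = 0.983986, coefficient = 1
x_1 = 2.3125, f(x_1) = 0.737319, coefficient = 4
x_2 = 2.8750, f(x_2) = 0.263446, coefficient = 2
x_3 = 3.4375, f(x_3) = -0.291608, coefficient = 4
x_4 = 4.0000, f(x_4) = -0.756802, coefficient = 1

I ≈ (0.562500/3) × 2.536919 = 0.475672
Exact value: 0.475398
Error: 0.000275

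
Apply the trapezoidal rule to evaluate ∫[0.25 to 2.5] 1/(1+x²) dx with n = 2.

f(x) = 1/(1+x²)
a = 0.25, b = 2.5, n = 2
h = (b - a)/n = 1.125000

Trapezoidal rule: (h/2)[f(x₀) + 2f(x₁) + 2f(x₂) + ... + f(xₙ)]

x_0 = 0.2500, f(x_0) = 0.941176, coefficient = 1
x_1 = 1.3750, f(x_1) = 0.345946, coefficient = 2
x_2 = 2.5000, f(x_2) = 0.137931, coefficient = 1

I ≈ (1.125000/2) × 1.770999 = 0.996187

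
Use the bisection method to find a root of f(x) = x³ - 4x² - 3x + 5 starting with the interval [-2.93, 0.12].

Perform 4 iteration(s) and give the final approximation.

f(x) = x³ - 4x² - 3x + 5
Initial interval: [-2.93, 0.12]

Iteration 1:
  c_1 = (-2.930000 + 0.120000)/2 = -1.405000
  f(c_1) = f(-1.405000) = -1.454605
  f(a) × f(c) ≥ 0, new interval: [-1.405000, 0.120000]
Iteration 2:
  c_2 = (-1.405000 + 0.120000)/2 = -0.642500
  f(c_2) = f(-0.642500) = 5.011047
  f(a) × f(c) < 0, new interval: [-1.405000, -0.642500]
Iteration 3:
  c_3 = (-1.405000 + (-0.642500))/2 = -1.023750
  f(c_3) = f(-1.023750) = 2.806038
  f(a) × f(c) < 0, new interval: [-1.405000, -1.023750]
Iteration 4:
  c_4 = (-1.405000 + (-1.023750))/2 = -1.214375
  f(c_4) = f(-1.214375) = 0.953452
  f(a) × f(c) < 0, new interval: [-1.405000, -1.214375]

After 4 iteration(s), the approximation is c_4 = -1.214375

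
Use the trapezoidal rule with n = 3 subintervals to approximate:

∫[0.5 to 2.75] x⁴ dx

f(x) = x⁴
a = 0.5, b = 2.75, n = 3
h = (b - a)/n = 0.750000

Trapezoidal rule: (h/2)[f(x₀) + 2f(x₁) + 2f(x₂) + ... + f(xₙ)]

x_0 = 0.5000, f(x_0) = 0.062500, coefficient = 1
x_1 = 1.2500, f(x_1) = 2.441406, coefficient = 2
x_2 = 2.0000, f(x_2) = 16.000000, coefficient = 2
x_3 = 2.7500, f(x_3) = 57.191406, coefficient = 1

I ≈ (0.750000/2) × 94.136719 = 35.301270
Exact value: 31.449023
Error: 3.852246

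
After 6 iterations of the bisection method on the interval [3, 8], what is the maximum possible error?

Bisection error bound: |error| ≤ (b-a)/2^n
|error| ≤ (8 - 3)/2^6 = 5/2^6
|error| ≤ 0.0781250000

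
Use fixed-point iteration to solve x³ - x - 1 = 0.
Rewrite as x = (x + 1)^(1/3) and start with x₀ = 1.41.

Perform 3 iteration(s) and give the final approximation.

Equation: x³ - x - 1 = 0
Fixed-point form: x = (x + 1)^(1/3)
x₀ = 1.41

x_1 = g(1.410000) = 1.340723
x_2 = g(1.340723) = 1.327751
x_3 = g(1.327751) = 1.325294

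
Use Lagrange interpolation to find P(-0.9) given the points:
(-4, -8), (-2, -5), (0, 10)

Lagrange interpolation formula:
P(x) = Σ yᵢ × Lᵢ(x)
where Lᵢ(x) = Π_{j≠i} (x - xⱼ)/(xᵢ - xⱼ)

L_0(-0.9) = (-0.9 - (-2))/(-4 - (-2)) × (-0.9 - 0)/(-4 - 0) = -0.123750
L_1(-0.9) = (-0.9 - (-4))/(-2 - (-4)) × (-0.9 - 0)/(-2 - 0) = 0.697500
L_2(-0.9) = (-0.9 - (-4))/(0 - (-4)) × (-0.9 - (-2))/(0 - (-2)) = 0.426250

P(-0.9) = (-8)×L_0(-0.9) + (-5)×L_1(-0.9) + 10×L_2(-0.9)
P(-0.9) = 1.765000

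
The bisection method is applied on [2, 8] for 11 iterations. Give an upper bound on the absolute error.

Bisection error bound: |error| ≤ (b-a)/2^n
|error| ≤ (8 - 2)/2^11 = 6/2^11
|error| ≤ 0.0029296875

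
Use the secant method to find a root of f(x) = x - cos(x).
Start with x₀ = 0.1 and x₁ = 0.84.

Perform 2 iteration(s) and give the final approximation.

f(x) = x - cos(x)
x₀ = 0.1, x₁ = 0.84

Secant formula: x_{n+1} = x_n - f(x_n)(x_n - x_{n-1})/(f(x_n) - f(x_{n-1}))

Iteration 1:
  f(0.100000) = -0.895004
  f(0.840000) = 0.172537
  x_2 = 0.840000 - 0.172537×(0.840000 - 0.100000)/(0.172537 - (-0.895004))
       = 0.720400
Iteration 2:
  f(0.840000) = 0.172537
  f(0.720400) = -0.031141
  x_3 = 0.720400 - (-0.031141)×(0.720400 - 0.840000)/(-0.031141 - 0.172537)
       = 0.738686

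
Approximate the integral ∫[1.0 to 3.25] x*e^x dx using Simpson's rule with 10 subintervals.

f(x) = x*e^x
a = 1.0, b = 3.25, n = 10
h = (b - a)/n = 0.225000

Simpson's rule: (h/3)[f(x₀) + 4f(x₁) + 2f(x₂) + ... + f(xₙ)]

x_0 = 1.0000, f(x_0) = 2.718282, coefficient = 1
x_1 = 1.2250, f(x_1) = 4.170103, coefficient = 4
x_2 = 1.4500, f(x_2) = 6.181516, coefficient = 2
x_3 = 1.6750, f(x_3) = 8.942482, coefficient = 4
x_4 = 1.9000, f(x_4) = 12.703199, coefficient = 2
x_5 = 2.1250, f(x_5) = 17.792407, coefficient = 4
x_6 = 2.3500, f(x_6) = 24.641089, coefficient = 2
x_7 = 2.5750, f(x_7) = 33.813142, coefficient = 4
x_8 = 2.8000, f(x_8) = 46.045011, coefficient = 2
x_9 = 3.0250, f(x_9) = 62.296864, coefficient = 4
x_10 = 3.2500, f(x_10) = 83.818605, coefficient = 1

I ≈ (0.225000/3) × 773.738511 = 58.030388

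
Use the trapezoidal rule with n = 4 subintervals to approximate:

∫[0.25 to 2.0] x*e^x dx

f(x) = x*e^x
a = 0.25, b = 2.0, n = 4
h = (b - a)/n = 0.437500

Trapezoidal rule: (h/2)[f(x₀) + 2f(x₁) + 2f(x₂) + ... + f(xₙ)]

x_0 = 0.2500, f(x_0) = 0.321006, coefficient = 1
x_1 = 0.6875, f(x_1) = 1.367257, coefficient = 2
x_2 = 1.1250, f(x_2) = 3.465244, coefficient = 2
x_3 = 1.5625, f(x_3) = 7.454271, coefficient = 2
x_4 = 2.0000, f(x_4) = 14.778112, coefficient = 1

I ≈ (0.437500/2) × 39.672662 = 8.678395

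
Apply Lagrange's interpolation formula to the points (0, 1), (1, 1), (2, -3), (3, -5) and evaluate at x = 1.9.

Lagrange interpolation formula:
P(x) = Σ yᵢ × Lᵢ(x)
where Lᵢ(x) = Π_{j≠i} (x - xⱼ)/(xᵢ - xⱼ)

L_0(1.9) = (1.9 - 1)/(0 - 1) × (1.9 - 2)/(0 - 2) × (1.9 - 3)/(0 - 3) = -0.016500
L_1(1.9) = (1.9 - 0)/(1 - 0) × (1.9 - 2)/(1 - 2) × (1.9 - 3)/(1 - 3) = 0.104500
L_2(1.9) = (1.9 - 0)/(2 - 0) × (1.9 - 1)/(2 - 1) × (1.9 - 3)/(2 - 3) = 0.940500
L_3(1.9) = (1.9 - 0)/(3 - 0) × (1.9 - 1)/(3 - 1) × (1.9 - 2)/(3 - 2) = -0.028500

P(1.9) = 1×L_0(1.9) + 1×L_1(1.9) + (-3)×L_2(1.9) + (-5)×L_3(1.9)
P(1.9) = -2.591000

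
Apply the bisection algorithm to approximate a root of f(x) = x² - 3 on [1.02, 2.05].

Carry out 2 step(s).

f(x) = x² - 3
Initial interval: [1.02, 2.05]

Iteration 1:
  c_1 = (1.020000 + 2.050000)/2 = 1.535000
  f(c_1) = f(1.535000) = -0.643775
  f(a) × f(c) ≥ 0, new interval: [1.535000, 2.050000]
Iteration 2:
  c_2 = (1.535000 + 2.050000)/2 = 1.792500
  f(c_2) = f(1.792500) = 0.213056
  f(a) × f(c) < 0, new interval: [1.535000, 1.792500]

After 2 iteration(s), the approximation is c_2 = 1.792500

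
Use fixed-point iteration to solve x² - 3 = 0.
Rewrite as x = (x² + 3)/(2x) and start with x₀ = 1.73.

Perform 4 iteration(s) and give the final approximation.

Equation: x² - 3 = 0
Fixed-point form: x = (x² + 3)/(2x)
x₀ = 1.73

x_1 = g(1.730000) = 1.732052
x_2 = g(1.732052) = 1.732051
x_3 = g(1.732051) = 1.732051
x_4 = g(1.732051) = 1.732051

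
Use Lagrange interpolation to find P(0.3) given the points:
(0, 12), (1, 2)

Lagrange interpolation formula:
P(x) = Σ yᵢ × Lᵢ(x)
where Lᵢ(x) = Π_{j≠i} (x - xⱼ)/(xᵢ - xⱼ)

L_0(0.3) = (0.3 - 1)/(0 - 1) = 0.700000
L_1(0.3) = (0.3 - 0)/(1 - 0) = 0.300000

P(0.3) = 12×L_0(0.3) + 2×L_1(0.3)
P(0.3) = 9.000000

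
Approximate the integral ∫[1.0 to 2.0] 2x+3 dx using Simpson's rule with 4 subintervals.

f(x) = 2x+3
a = 1.0, b = 2.0, n = 4
h = (b - a)/n = 0.250000

Simpson's rule: (h/3)[f(x₀) + 4f(x₁) + 2f(x₂) + ... + f(xₙ)]

x_0 = 1.0000, f(x_0) = 5.000000, coefficient = 1
x_1 = 1.2500, f(x_1) = 5.500000, coefficient = 4
x_2 = 1.5000, f(x_2) = 6.000000, coefficient = 2
x_3 = 1.7500, f(x_3) = 6.500000, coefficient = 4
x_4 = 2.0000, f(x_4) = 7.000000, coefficient = 1

I ≈ (0.250000/3) × 72.000000 = 6.000000
Exact value: 6.000000
Error: 0.000000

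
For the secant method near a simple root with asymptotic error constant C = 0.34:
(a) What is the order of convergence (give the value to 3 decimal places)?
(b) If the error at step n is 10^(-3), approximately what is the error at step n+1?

(a) Secant method has superlinear convergence with order φ = (1+√5)/2 ≈ 1.618.
    This means |e_{n+1}| ≈ C|e_n|^1.618.

(b) With |e_n| = 10^(-3) and C = 0.34:
    |e_{n+1}| ≈ 0.34 × (10^(-3))^1.618 = 0.34 × 10^(-4.85)

(a) ≈ 1.618 (golden ratio); (b) |e_{n+1}| ≈ 4.757e-06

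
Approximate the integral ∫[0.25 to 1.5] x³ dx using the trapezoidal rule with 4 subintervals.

f(x) = x³
a = 0.25, b = 1.5, n = 4
h = (b - a)/n = 0.312500

Trapezoidal rule: (h/2)[f(x₀) + 2f(x₁) + 2f(x₂) + ... + f(xₙ)]

x_0 = 0.2500, f(x_0) = 0.015625, coefficient = 1
x_1 = 0.5625, f(x_1) = 0.177979, coefficient = 2
x_2 = 0.8750, f(x_2) = 0.669922, coefficient = 2
x_3 = 1.1875, f(x_3) = 1.674561, coefficient = 2
x_4 = 1.5000, f(x_4) = 3.375000, coefficient = 1

I ≈ (0.312500/2) × 8.435547 = 1.318054
Exact value: 1.264648
Error: 0.053406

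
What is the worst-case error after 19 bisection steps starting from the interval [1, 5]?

Bisection error bound: |error| ≤ (b-a)/2^n
|error| ≤ (5 - 1)/2^19 = 4/2^19
|error| ≤ 0.0000076294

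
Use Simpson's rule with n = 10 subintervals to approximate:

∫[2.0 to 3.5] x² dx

f(x) = x²
a = 2.0, b = 3.5, n = 10
h = (b - a)/n = 0.150000

Simpson's rule: (h/3)[f(x₀) + 4f(x₁) + 2f(x₂) + ... + f(xₙ)]

x_0 = 2.0000, f(x_0) = 4.000000, coefficient = 1
x_1 = 2.1500, f(x_1) = 4.622500, coefficient = 4
x_2 = 2.3000, f(x_2) = 5.290000, coefficient = 2
x_3 = 2.4500, f(x_3) = 6.002500, coefficient = 4
x_4 = 2.6000, f(x_4) = 6.760000, coefficient = 2
x_5 = 2.7500, f(x_5) = 7.562500, coefficient = 4
x_6 = 2.9000, f(x_6) = 8.410000, coefficient = 2
x_7 = 3.0500, f(x_7) = 9.302500, coefficient = 4
x_8 = 3.2000, f(x_8) = 10.240000, coefficient = 2
x_9 = 3.3500, f(x_9) = 11.222500, coefficient = 4
x_10 = 3.5000, f(x_10) = 12.250000, coefficient = 1

I ≈ (0.150000/3) × 232.500000 = 11.625000
Exact value: 11.625000
Error: 0.000000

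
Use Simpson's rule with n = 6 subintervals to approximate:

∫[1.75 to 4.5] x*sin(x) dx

f(x) = x*sin(x)
a = 1.75, b = 4.5, n = 6
h = (b - a)/n = 0.458333

Simpson's rule: (h/3)[f(x₀) + 4f(x₁) + 2f(x₂) + ... + f(xₙ)]

x_0 = 1.7500, f(x_0) = 1.721975, coefficient = 1
x_1 = 2.2083, f(x_1) = 1.774538, coefficient = 4
x_2 = 2.6667, f(x_2) = 1.219394, coefficient = 2
x_3 = 3.1250, f(x_3) = 0.051850, coefficient = 4
x_4 = 3.5833, f(x_4) = -1.531924, coefficient = 2
x_5 = 4.0417, f(x_5) = -3.166132, coefficient = 4
x_6 = 4.5000, f(x_6) = -4.398886, coefficient = 1

I ≈ (0.458333/3) × -8.660951 = -1.323201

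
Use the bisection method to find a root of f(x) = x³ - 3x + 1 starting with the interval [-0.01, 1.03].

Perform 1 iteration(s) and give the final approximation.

f(x) = x³ - 3x + 1
Initial interval: [-0.01, 1.03]

Iteration 1:
  c_1 = (-0.010000 + 1.030000)/2 = 0.510000
  f(c_1) = f(0.510000) = -0.397349
  f(a) × f(c) < 0, new interval: [-0.010000, 0.510000]

After 1 iteration(s), the approximation is c_1 = 0.510000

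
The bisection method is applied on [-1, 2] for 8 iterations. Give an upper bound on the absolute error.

Bisection error bound: |error| ≤ (b-a)/2^n
|error| ≤ (2 - (-1))/2^8 = 3/2^8
|error| ≤ 0.0117187500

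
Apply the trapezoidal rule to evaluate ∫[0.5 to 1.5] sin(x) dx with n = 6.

f(x) = sin(x)
a = 0.5, b = 1.5, n = 6
h = (b - a)/n = 0.166667

Trapezoidal rule: (h/2)[f(x₀) + 2f(x₁) + 2f(x₂) + ... + f(xₙ)]

x_0 = 0.5000, f(x_0) = 0.479426, coefficient = 1
x_1 = 0.6667, f(x_1) = 0.618370, coefficient = 2
x_2 = 0.8333, f(x_2) = 0.740177, coefficient = 2
x_3 = 1.0000, f(x_3) = 0.841471, coefficient = 2
x_4 = 1.1667, f(x_4) = 0.919445, coefficient = 2
x_5 = 1.3333, f(x_5) = 0.971938, coefficient = 2
x_6 = 1.5000, f(x_6) = 0.997495, coefficient = 1

I ≈ (0.166667/2) × 9.659722 = 0.804977
Exact value: 0.806845
Error: 0.001869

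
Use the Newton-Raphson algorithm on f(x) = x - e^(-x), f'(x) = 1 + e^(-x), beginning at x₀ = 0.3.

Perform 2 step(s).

f(x) = x - e^(-x)
f'(x) = 1 + e^(-x)
x₀ = 0.3

Newton-Raphson formula: x_{n+1} = x_n - f(x_n)/f'(x_n)

Iteration 1:
  f(0.300000) = -0.440818
  f'(0.300000) = 1.740818
  x_1 = 0.300000 - (-0.440818)/1.740818 = 0.553225
Iteration 2:
  f(0.553225) = -0.021868
  f'(0.553225) = 1.575092
  x_2 = 0.553225 - (-0.021868)/1.575092 = 0.567108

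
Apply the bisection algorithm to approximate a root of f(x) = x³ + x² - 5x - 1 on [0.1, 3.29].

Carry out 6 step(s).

f(x) = x³ + x² - 5x - 1
Initial interval: [0.1, 3.29]

Iteration 1:
  c_1 = (0.100000 + 3.290000)/2 = 1.695000
  f(c_1) = f(1.695000) = -1.732198
  f(a) × f(c) ≥ 0, new interval: [1.695000, 3.290000]
Iteration 2:
  c_2 = (1.695000 + 3.290000)/2 = 2.492500
  f(c_2) = f(2.492500) = 8.234853
  f(a) × f(c) < 0, new interval: [1.695000, 2.492500]
Iteration 3:
  c_3 = (1.695000 + 2.492500)/2 = 2.093750
  f(c_3) = f(2.093750) = 2.093597
  f(a) × f(c) < 0, new interval: [1.695000, 2.093750]
Iteration 4:
  c_4 = (1.695000 + 2.093750)/2 = 1.894375
  f(c_4) = f(1.894375) = -0.084957
  f(a) × f(c) ≥ 0, new interval: [1.894375, 2.093750]
Iteration 5:
  c_5 = (1.894375 + 2.093750)/2 = 1.994063
  f(c_5) = f(1.994063) = 0.934934
  f(a) × f(c) < 0, new interval: [1.894375, 1.994063]
Iteration 6:
  c_6 = (1.894375 + 1.994063)/2 = 1.944219
  f(c_6) = f(1.944219) = 0.408014
  f(a) × f(c) < 0, new interval: [1.894375, 1.944219]

After 6 iteration(s), the approximation is c_6 = 1.944219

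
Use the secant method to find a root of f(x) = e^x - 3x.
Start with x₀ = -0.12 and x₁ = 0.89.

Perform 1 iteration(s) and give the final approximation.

f(x) = e^x - 3x
x₀ = -0.12, x₁ = 0.89

Secant formula: x_{n+1} = x_n - f(x_n)(x_n - x_{n-1})/(f(x_n) - f(x_{n-1}))

Iteration 1:
  f(-0.120000) = 1.246920
  f(0.890000) = -0.234870
  x_2 = 0.890000 - (-0.234870)×(0.890000 - (-0.120000))/(-0.234870 - 1.246920)
       = 0.729911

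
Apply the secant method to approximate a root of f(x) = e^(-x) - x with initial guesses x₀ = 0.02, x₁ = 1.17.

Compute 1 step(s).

f(x) = e^(-x) - x
x₀ = 0.02, x₁ = 1.17

Secant formula: x_{n+1} = x_n - f(x_n)(x_n - x_{n-1})/(f(x_n) - f(x_{n-1}))

Iteration 1:
  f(0.020000) = 0.960199
  f(1.170000) = -0.859633
  x_2 = 1.170000 - (-0.859633)×(1.170000 - 0.020000)/(-0.859633 - 0.960199)
       = 0.626775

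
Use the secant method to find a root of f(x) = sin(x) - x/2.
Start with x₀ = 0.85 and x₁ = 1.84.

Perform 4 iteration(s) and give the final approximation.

f(x) = sin(x) - x/2
x₀ = 0.85, x₁ = 1.84

Secant formula: x_{n+1} = x_n - f(x_n)(x_n - x_{n-1})/(f(x_n) - f(x_{n-1}))

Iteration 1:
  f(0.850000) = 0.326280
  f(1.840000) = 0.043983
  x_2 = 1.840000 - 0.043983×(1.840000 - 0.850000)/(0.043983 - 0.326280)
       = 1.994246
Iteration 2:
  f(1.840000) = 0.043983
  f(1.994246) = -0.085446
  x_3 = 1.994246 - (-0.085446)×(1.994246 - 1.840000)/(-0.085446 - 0.043983)
       = 1.892416
Iteration 3:
  f(1.994246) = -0.085446
  f(1.892416) = 0.002516
  x_4 = 1.892416 - 0.002516×(1.892416 - 1.994246)/(0.002516 - (-0.085446))
       = 1.895329
Iteration 4:
  f(1.892416) = 0.002516
  f(1.895329) = 0.000135
  x_5 = 1.895329 - 0.000135×(1.895329 - 1.892416)/(0.000135 - 0.002516)
       = 1.895495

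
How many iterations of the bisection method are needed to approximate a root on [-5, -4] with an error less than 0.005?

We need (b-a)/2^n ≤ 0.005
(-4 - (-5))/2^n ≤ 0.005
1/2^n ≤ 0.005
2^n ≥ 200
n ≥ log₂(200) = 7.64
n ≥ 8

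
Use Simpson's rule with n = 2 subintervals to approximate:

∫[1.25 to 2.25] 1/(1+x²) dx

f(x) = 1/(1+x²)
a = 1.25, b = 2.25, n = 2
h = (b - a)/n = 0.500000

Simpson's rule: (h/3)[f(x₀) + 4f(x₁) + 2f(x₂) + ... + f(xₙ)]

x_0 = 1.2500, f(x_0) = 0.390244, coefficient = 1
x_1 = 1.7500, f(x_1) = 0.246154, coefficient = 4
x_2 = 2.2500, f(x_2) = 0.164948, coefficient = 1

I ≈ (0.500000/3) × 1.539808 = 0.256635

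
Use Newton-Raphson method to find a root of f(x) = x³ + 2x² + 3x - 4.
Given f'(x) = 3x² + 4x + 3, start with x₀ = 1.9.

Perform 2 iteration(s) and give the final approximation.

f(x) = x³ + 2x² + 3x - 4
f'(x) = 3x² + 4x + 3
x₀ = 1.9

Newton-Raphson formula: x_{n+1} = x_n - f(x_n)/f'(x_n)

Iteration 1:
  f(1.900000) = 15.779000
  f'(1.900000) = 21.430000
  x_1 = 1.900000 - 15.779000/21.430000 = 1.163696
Iteration 2:
  f(1.163696) = 3.775325
  f'(1.163696) = 11.717346
  x_2 = 1.163696 - 3.775325/11.717346 = 0.841496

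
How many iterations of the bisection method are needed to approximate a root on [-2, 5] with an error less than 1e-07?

We need (b-a)/2^n ≤ 1e-07
(5 - (-2))/2^n ≤ 1e-07
7/2^n ≤ 1e-07
2^n ≥ 70000000
n ≥ log₂(70000000) = 26.06
n ≥ 27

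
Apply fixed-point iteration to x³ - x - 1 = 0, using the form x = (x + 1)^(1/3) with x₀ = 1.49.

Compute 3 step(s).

Equation: x³ - x - 1 = 0
Fixed-point form: x = (x + 1)^(1/3)
x₀ = 1.49

x_1 = g(1.490000) = 1.355397
x_2 = g(1.355397) = 1.330520
x_3 = g(1.330520) = 1.325819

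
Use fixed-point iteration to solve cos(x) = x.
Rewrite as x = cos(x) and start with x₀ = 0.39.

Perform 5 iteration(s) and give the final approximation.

Equation: cos(x) = x
Fixed-point form: x = cos(x)
x₀ = 0.39

x_1 = g(0.390000) = 0.924909
x_2 = g(0.924909) = 0.601907
x_3 = g(0.601907) = 0.824257
x_4 = g(0.824257) = 0.679102
x_5 = g(0.679102) = 0.778137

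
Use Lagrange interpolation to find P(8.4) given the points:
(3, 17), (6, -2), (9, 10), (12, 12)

Lagrange interpolation formula:
P(x) = Σ yᵢ × Lᵢ(x)
where Lᵢ(x) = Π_{j≠i} (x - xⱼ)/(xᵢ - xⱼ)

L_0(8.4) = (8.4 - 6)/(3 - 6) × (8.4 - 9)/(3 - 9) × (8.4 - 12)/(3 - 12) = -0.032000
L_1(8.4) = (8.4 - 3)/(6 - 3) × (8.4 - 9)/(6 - 9) × (8.4 - 12)/(6 - 12) = 0.216000
L_2(8.4) = (8.4 - 3)/(9 - 3) × (8.4 - 6)/(9 - 6) × (8.4 - 12)/(9 - 12) = 0.864000
L_3(8.4) = (8.4 - 3)/(12 - 3) × (8.4 - 6)/(12 - 6) × (8.4 - 9)/(12 - 9) = -0.048000

P(8.4) = 17×L_0(8.4) + (-2)×L_1(8.4) + 10×L_2(8.4) + 12×L_3(8.4)
P(8.4) = 7.088000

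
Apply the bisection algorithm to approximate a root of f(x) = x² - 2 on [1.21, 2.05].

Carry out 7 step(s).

f(x) = x² - 2
Initial interval: [1.21, 2.05]

Iteration 1:
  c_1 = (1.210000 + 2.050000)/2 = 1.630000
  f(c_1) = f(1.630000) = 0.656900
  f(a) × f(c) < 0, new interval: [1.210000, 1.630000]
Iteration 2:
  c_2 = (1.210000 + 1.630000)/2 = 1.420000
  f(c_2) = f(1.420000) = 0.016400
  f(a) × f(c) < 0, new interval: [1.210000, 1.420000]
Iteration 3:
  c_3 = (1.210000 + 1.420000)/2 = 1.315000
  f(c_3) = f(1.315000) = -0.270775
  f(a) × f(c) ≥ 0, new interval: [1.315000, 1.420000]
Iteration 4:
  c_4 = (1.315000 + 1.420000)/2 = 1.367500
  f(c_4) = f(1.367500) = -0.129944
  f(a) × f(c) ≥ 0, new interval: [1.367500, 1.420000]
Iteration 5:
  c_5 = (1.367500 + 1.420000)/2 = 1.393750
  f(c_5) = f(1.393750) = -0.057461
  f(a) × f(c) ≥ 0, new interval: [1.393750, 1.420000]
Iteration 6:
  c_6 = (1.393750 + 1.420000)/2 = 1.406875
  f(c_6) = f(1.406875) = -0.020703
  f(a) × f(c) ≥ 0, new interval: [1.406875, 1.420000]
Iteration 7:
  c_7 = (1.406875 + 1.420000)/2 = 1.413437
  f(c_7) = f(1.413437) = -0.002194
  f(a) × f(c) ≥ 0, new interval: [1.413437, 1.420000]

After 7 iteration(s), the approximation is c_7 = 1.413437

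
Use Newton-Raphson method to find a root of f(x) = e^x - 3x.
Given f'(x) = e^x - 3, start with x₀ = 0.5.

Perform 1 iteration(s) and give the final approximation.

f(x) = e^x - 3x
f'(x) = e^x - 3
x₀ = 0.5

Newton-Raphson formula: x_{n+1} = x_n - f(x_n)/f'(x_n)

Iteration 1:
  f(0.500000) = 0.148721
  f'(0.500000) = -1.351279
  x_1 = 0.500000 - 0.148721/(-1.351279) = 0.610060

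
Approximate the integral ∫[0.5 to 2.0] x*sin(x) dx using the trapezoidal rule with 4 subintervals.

f(x) = x*sin(x)
a = 0.5, b = 2.0, n = 4
h = (b - a)/n = 0.375000

Trapezoidal rule: (h/2)[f(x₀) + 2f(x₁) + 2f(x₂) + ... + f(xₙ)]

x_0 = 0.5000, f(x_0) = 0.239713, coefficient = 1
x_1 = 0.8750, f(x_1) = 0.671601, coefficient = 2
x_2 = 1.2500, f(x_2) = 1.186231, coefficient = 2
x_3 = 1.6250, f(x_3) = 1.622613, coefficient = 2
x_4 = 2.0000, f(x_4) = 1.818595, coefficient = 1

I ≈ (0.375000/2) × 9.019197 = 1.691099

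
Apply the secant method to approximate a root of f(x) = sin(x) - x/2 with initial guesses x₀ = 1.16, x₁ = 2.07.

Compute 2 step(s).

f(x) = sin(x) - x/2
x₀ = 1.16, x₁ = 2.07

Secant formula: x_{n+1} = x_n - f(x_n)(x_n - x_{n-1})/(f(x_n) - f(x_{n-1}))

Iteration 1:
  f(1.160000) = 0.336803
  f(2.070000) = -0.157036
  x_2 = 2.070000 - (-0.157036)×(2.070000 - 1.160000)/(-0.157036 - 0.336803)
       = 1.780629
Iteration 2:
  f(2.070000) = -0.157036
  f(1.780629) = 0.087751
  x_3 = 1.780629 - 0.087751×(1.780629 - 2.070000)/(0.087751 - (-0.157036))
       = 1.884363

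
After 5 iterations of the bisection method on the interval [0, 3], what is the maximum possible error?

Bisection error bound: |error| ≤ (b-a)/2^n
|error| ≤ (3 - 0)/2^5 = 3/2^5
|error| ≤ 0.0937500000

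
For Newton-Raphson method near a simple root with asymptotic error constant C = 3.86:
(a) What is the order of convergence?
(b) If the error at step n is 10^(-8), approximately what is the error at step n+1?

(a) Newton-Raphson has quadratic (order 2) convergence near simple roots.
    This means |e_{n+1}| ≈ C|e_n|².

(b) With |e_n| = 10^(-8) and C = 3.86:
    |e_{n+1}| ≈ 3.86 × (10^(-8))² = 3.86 × 10^(-16)

(a) 2 (quadratic); (b) |e_{n+1}| ≈ 3.860e-16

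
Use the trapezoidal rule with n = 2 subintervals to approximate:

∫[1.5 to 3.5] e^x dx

f(x) = e^x
a = 1.5, b = 3.5, n = 2
h = (b - a)/n = 1.000000

Trapezoidal rule: (h/2)[f(x₀) + 2f(x₁) + 2f(x₂) + ... + f(xₙ)]

x_0 = 1.5000, f(x_0) = 4.481689, coefficient = 1
x_1 = 2.5000, f(x_1) = 12.182494, coefficient = 2
x_2 = 3.5000, f(x_2) = 33.115452, coefficient = 1

I ≈ (1.000000/2) × 61.962129 = 30.981064
Exact value: 28.633763
Error: 2.347302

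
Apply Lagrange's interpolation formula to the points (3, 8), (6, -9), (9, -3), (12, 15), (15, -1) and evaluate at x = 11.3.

Lagrange interpolation formula:
P(x) = Σ yᵢ × Lᵢ(x)
where Lᵢ(x) = Π_{j≠i} (x - xⱼ)/(xᵢ - xⱼ)

L_0(11.3) = (11.3 - 6)/(3 - 6) × (11.3 - 9)/(3 - 9) × (11.3 - 12)/(3 - 12) × (11.3 - 15)/(3 - 15) = 0.016241
L_1(11.3) = (11.3 - 3)/(6 - 3) × (11.3 - 9)/(6 - 9) × (11.3 - 12)/(6 - 12) × (11.3 - 15)/(6 - 15) = -0.101735
L_2(11.3) = (11.3 - 3)/(9 - 3) × (11.3 - 6)/(9 - 6) × (11.3 - 12)/(9 - 12) × (11.3 - 15)/(9 - 15) = 0.351648
L_3(11.3) = (11.3 - 3)/(12 - 3) × (11.3 - 6)/(12 - 6) × (11.3 - 9)/(12 - 9) × (11.3 - 15)/(12 - 15) = 0.770278
L_4(11.3) = (11.3 - 3)/(15 - 3) × (11.3 - 6)/(15 - 6) × (11.3 - 9)/(15 - 9) × (11.3 - 12)/(15 - 12) = -0.036432

P(11.3) = 8×L_0(11.3) + (-9)×L_1(11.3) + (-3)×L_2(11.3) + 15×L_3(11.3) + (-1)×L_4(11.3)
P(11.3) = 11.581190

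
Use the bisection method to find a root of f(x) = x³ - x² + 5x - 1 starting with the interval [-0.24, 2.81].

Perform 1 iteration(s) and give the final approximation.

f(x) = x³ - x² + 5x - 1
Initial interval: [-0.24, 2.81]

Iteration 1:
  c_1 = (-0.240000 + 2.810000)/2 = 1.285000
  f(c_1) = f(1.285000) = 5.895599
  f(a) × f(c) < 0, new interval: [-0.240000, 1.285000]

After 1 iteration(s), the approximation is c_1 = 1.285000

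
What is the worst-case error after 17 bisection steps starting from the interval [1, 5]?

Bisection error bound: |error| ≤ (b-a)/2^n
|error| ≤ (5 - 1)/2^17 = 4/2^17
|error| ≤ 0.0000305176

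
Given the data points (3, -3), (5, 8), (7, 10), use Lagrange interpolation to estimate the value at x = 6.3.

Lagrange interpolation formula:
P(x) = Σ yᵢ × Lᵢ(x)
where Lᵢ(x) = Π_{j≠i} (x - xⱼ)/(xᵢ - xⱼ)

L_0(6.3) = (6.3 - 5)/(3 - 5) × (6.3 - 7)/(3 - 7) = -0.113750
L_1(6.3) = (6.3 - 3)/(5 - 3) × (6.3 - 7)/(5 - 7) = 0.577500
L_2(6.3) = (6.3 - 3)/(7 - 3) × (6.3 - 5)/(7 - 5) = 0.536250

P(6.3) = (-3)×L_0(6.3) + 8×L_1(6.3) + 10×L_2(6.3)
P(6.3) = 10.323750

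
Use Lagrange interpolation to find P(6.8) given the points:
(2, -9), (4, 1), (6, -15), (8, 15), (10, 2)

Lagrange interpolation formula:
P(x) = Σ yᵢ × Lᵢ(x)
where Lᵢ(x) = Π_{j≠i} (x - xⱼ)/(xᵢ - xⱼ)

L_0(6.8) = (6.8 - 4)/(2 - 4) × (6.8 - 6)/(2 - 6) × (6.8 - 8)/(2 - 8) × (6.8 - 10)/(2 - 10) = 0.022400
L_1(6.8) = (6.8 - 2)/(4 - 2) × (6.8 - 6)/(4 - 6) × (6.8 - 8)/(4 - 8) × (6.8 - 10)/(4 - 10) = -0.153600
L_2(6.8) = (6.8 - 2)/(6 - 2) × (6.8 - 4)/(6 - 4) × (6.8 - 8)/(6 - 8) × (6.8 - 10)/(6 - 10) = 0.806400
L_3(6.8) = (6.8 - 2)/(8 - 2) × (6.8 - 4)/(8 - 4) × (6.8 - 6)/(8 - 6) × (6.8 - 10)/(8 - 10) = 0.358400
L_4(6.8) = (6.8 - 2)/(10 - 2) × (6.8 - 4)/(10 - 4) × (6.8 - 6)/(10 - 6) × (6.8 - 8)/(10 - 8) = -0.033600

P(6.8) = (-9)×L_0(6.8) + 1×L_1(6.8) + (-15)×L_2(6.8) + 15×L_3(6.8) + 2×L_4(6.8)
P(6.8) = -7.142400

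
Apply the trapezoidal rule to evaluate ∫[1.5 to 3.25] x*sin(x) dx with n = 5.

f(x) = x*sin(x)
a = 1.5, b = 3.25, n = 5
h = (b - a)/n = 0.350000

Trapezoidal rule: (h/2)[f(x₀) + 2f(x₁) + 2f(x₂) + ... + f(xₙ)]

x_0 = 1.5000, f(x_0) = 1.496242, coefficient = 1
x_1 = 1.8500, f(x_1) = 1.778359, coefficient = 2
x_2 = 2.2000, f(x_2) = 1.778692, coefficient = 2
x_3 = 2.5500, f(x_3) = 1.422093, coefficient = 2
x_4 = 2.9000, f(x_4) = 0.693823, coefficient = 2
x_5 = 3.2500, f(x_5) = -0.351634, coefficient = 1

I ≈ (0.350000/2) × 12.490544 = 2.185845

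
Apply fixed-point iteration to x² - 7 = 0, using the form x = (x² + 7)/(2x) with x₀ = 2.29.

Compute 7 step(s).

Equation: x² - 7 = 0
Fixed-point form: x = (x² + 7)/(2x)
x₀ = 2.29

x_1 = g(2.290000) = 2.673384
x_2 = g(2.673384) = 2.645894
x_3 = g(2.645894) = 2.645751
x_4 = g(2.645751) = 2.645751
x_5 = g(2.645751) = 2.645751
x_6 = g(2.645751) = 2.645751
x_7 = g(2.645751) = 2.645751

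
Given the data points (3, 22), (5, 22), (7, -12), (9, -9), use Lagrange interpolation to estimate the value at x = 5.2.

Lagrange interpolation formula:
P(x) = Σ yᵢ × Lᵢ(x)
where Lᵢ(x) = Π_{j≠i} (x - xⱼ)/(xᵢ - xⱼ)

L_0(5.2) = (5.2 - 5)/(3 - 5) × (5.2 - 7)/(3 - 7) × (5.2 - 9)/(3 - 9) = -0.028500
L_1(5.2) = (5.2 - 3)/(5 - 3) × (5.2 - 7)/(5 - 7) × (5.2 - 9)/(5 - 9) = 0.940500
L_2(5.2) = (5.2 - 3)/(7 - 3) × (5.2 - 5)/(7 - 5) × (5.2 - 9)/(7 - 9) = 0.104500
L_3(5.2) = (5.2 - 3)/(9 - 3) × (5.2 - 5)/(9 - 5) × (5.2 - 7)/(9 - 7) = -0.016500

P(5.2) = 22×L_0(5.2) + 22×L_1(5.2) + (-12)×L_2(5.2) + (-9)×L_3(5.2)
P(5.2) = 18.958500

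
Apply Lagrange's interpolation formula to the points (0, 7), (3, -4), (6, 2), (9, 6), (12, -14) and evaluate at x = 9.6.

Lagrange interpolation formula:
P(x) = Σ yᵢ × Lᵢ(x)
where Lᵢ(x) = Π_{j≠i} (x - xⱼ)/(xᵢ - xⱼ)

L_0(9.6) = (9.6 - 3)/(0 - 3) × (9.6 - 6)/(0 - 6) × (9.6 - 9)/(0 - 9) × (9.6 - 12)/(0 - 12) = -0.017600
L_1(9.6) = (9.6 - 0)/(3 - 0) × (9.6 - 6)/(3 - 6) × (9.6 - 9)/(3 - 9) × (9.6 - 12)/(3 - 12) = 0.102400
L_2(9.6) = (9.6 - 0)/(6 - 0) × (9.6 - 3)/(6 - 3) × (9.6 - 9)/(6 - 9) × (9.6 - 12)/(6 - 12) = -0.281600
L_3(9.6) = (9.6 - 0)/(9 - 0) × (9.6 - 3)/(9 - 3) × (9.6 - 6)/(9 - 6) × (9.6 - 12)/(9 - 12) = 1.126400
L_4(9.6) = (9.6 - 0)/(12 - 0) × (9.6 - 3)/(12 - 3) × (9.6 - 6)/(12 - 6) × (9.6 - 9)/(12 - 9) = 0.070400

P(9.6) = 7×L_0(9.6) + (-4)×L_1(9.6) + 2×L_2(9.6) + 6×L_3(9.6) + (-14)×L_4(9.6)
P(9.6) = 4.676800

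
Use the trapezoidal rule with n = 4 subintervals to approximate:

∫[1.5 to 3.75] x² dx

f(x) = x²
a = 1.5, b = 3.75, n = 4
h = (b - a)/n = 0.562500

Trapezoidal rule: (h/2)[f(x₀) + 2f(x₁) + 2f(x₂) + ... + f(xₙ)]

x_0 = 1.5000, f(x_0) = 2.250000, coefficient = 1
x_1 = 2.0625, f(x_1) = 4.253906, coefficient = 2
x_2 = 2.6250, f(x_2) = 6.890625, coefficient = 2
x_3 = 3.1875, f(x_3) = 10.160156, coefficient = 2
x_4 = 3.7500, f(x_4) = 14.062500, coefficient = 1

I ≈ (0.562500/2) × 58.921875 = 16.571777
Exact value: 16.453125
Error: 0.118652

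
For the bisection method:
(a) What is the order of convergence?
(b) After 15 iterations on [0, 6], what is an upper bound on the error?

(a) Bisection has linear (order 1) convergence; the error is halved each step.

(b) Error bound = (b-a)/2^n = (6 - 0)/2^{15}
    = 6/2^{15}

(a) 1 (linear); (b) error ≤ 1.83e-04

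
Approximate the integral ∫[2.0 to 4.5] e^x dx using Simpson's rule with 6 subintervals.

f(x) = e^x
a = 2.0, b = 4.5, n = 6
h = (b - a)/n = 0.416667

Simpson's rule: (h/3)[f(x₀) + 4f(x₁) + 2f(x₂) + ... + f(xₙ)]

x_0 = 2.0000, f(x_0) = 7.389056, coefficient = 1
x_1 = 2.4167, f(x_1) = 11.208436, coefficient = 4
x_2 = 2.8333, f(x_2) = 17.002040, coefficient = 2
x_3 = 3.2500, f(x_3) = 25.790340, coefficient = 4
x_4 = 3.6667, f(x_4) = 39.121284, coefficient = 2
x_5 = 4.0833, f(x_5) = 59.342950, coefficient = 4
x_6 = 4.5000, f(x_6) = 90.017131, coefficient = 1

I ≈ (0.416667/3) × 595.019739 = 82.641630
Exact value: 82.628075
Error: 0.013555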